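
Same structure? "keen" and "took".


Pattern of "keen": [0, 1, 1, 2]
Pattern of "took": [0, 1, 1, 2]
Patterns match
Same pattern = Yes


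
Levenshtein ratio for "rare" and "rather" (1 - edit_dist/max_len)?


Word 1: "rare" (length 4)
Word 2: "rather" (length 6)
One optimal edit sequence:
  1. keep 'r'
  2. keep 'a'
  3. insert 't'  (+1)
  4. substitute 'r' -> 'h'  (+1)
  5. keep 'e'
  6. insert 'r'  (+1)
Edit distance = 3
Max length = max(4, 6) = 6
Similarity = 1 - 3/6
= 0.5000


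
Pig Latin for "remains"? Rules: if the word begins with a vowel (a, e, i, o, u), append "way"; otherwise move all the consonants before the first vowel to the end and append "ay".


Word: "remains"
Starts with consonant(s) → move to end, add 'ay'
Consonant cluster: "r"
Pig Latin = "emainsray"


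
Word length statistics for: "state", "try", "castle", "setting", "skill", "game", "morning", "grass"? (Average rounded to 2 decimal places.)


Lengths: "state"=5, "try"=3, "castle"=6, "setting"=7, "skill"=5, "game"=4, "morning"=7, "grass"=5
Sum = 42, Count = 8
Average = 42/8 = 5.25
= avg=5.25, min=3, max=7


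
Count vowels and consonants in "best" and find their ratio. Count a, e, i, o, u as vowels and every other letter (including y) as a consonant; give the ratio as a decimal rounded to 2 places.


Word: "best"
Vowels (a,e,i,o,u): 1
Consonants: 3
Ratio = 1/3
= 0.33


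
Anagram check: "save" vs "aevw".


Word 1: "save" → sorted: aesv
Word 2: "aevw" → sorted: aevw
Same letters? aesv != aevw
Anagram = No


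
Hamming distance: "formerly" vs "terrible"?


Comparing character by character (same length = 8):
  Pos 0: 'f' vs 't' !=
  Pos 1: 'o' vs 'e' !=
  Pos 2: 'r' vs 'r' =
  Pos 3: 'm' vs 'r' !=
  Pos 4: 'e' vs 'i' !=
  Pos 5: 'r' vs 'b' !=
  Pos 6: 'l' vs 'l' =
  Pos 7: 'y' vs 'e' !=
Hamming distance = 6


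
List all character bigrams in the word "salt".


Word: "salt" (length 4)
Number of bigrams = 4 - 2 + 1 = 3
  Position 0: "sa"
  Position 1: "al"
  Position 2: "lt"
Bigrams = "sa", "al", "lt"


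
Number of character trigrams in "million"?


Word: "million" (length 7)
Number of 3-grams = length - 3 + 1 = 7 - 3 + 1
= 5


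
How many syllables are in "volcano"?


Word: "volcano"
Syllable breakdown: vol · ca · no
Counting: 3 parts
= 3 syllables


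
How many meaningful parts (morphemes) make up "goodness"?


Word: "goodness"
Morphemes: good + -ness
Each morpheme carries meaning
= 2 morphemes


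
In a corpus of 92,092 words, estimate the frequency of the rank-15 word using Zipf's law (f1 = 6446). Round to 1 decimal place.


Zipf's law: f(r) = f(1) / r
f(1) = 6446
f(15) = 6446 / 15
= 429.7 occurrences


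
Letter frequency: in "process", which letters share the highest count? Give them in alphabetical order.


Word: "process"
Letter counts:
  'c': 1
  'e': 1
  'o': 1
  'p': 1
  'r': 1
  's': 2
Maximum count = 2
Most frequent = 's' (2 times each)


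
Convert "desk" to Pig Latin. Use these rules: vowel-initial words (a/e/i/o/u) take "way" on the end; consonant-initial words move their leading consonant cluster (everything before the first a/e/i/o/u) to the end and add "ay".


Word: "desk"
Starts with consonant(s) → move to end, add 'ay'
Consonant cluster: "d"
Pig Latin = "eskday"


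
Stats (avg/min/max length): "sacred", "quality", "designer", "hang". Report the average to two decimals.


Lengths: "sacred"=6, "quality"=7, "designer"=8, "hang"=4
Sum = 25, Count = 4
Average = 25/4 = 6.25
= avg=6.25, min=4, max=8


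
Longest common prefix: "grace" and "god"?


Word 1: "grace"
Word 2: "god"
Comparing from start:
  Pos 0: 'g' == 'g'
  Pos 1: 'r' != 'o' (stop)
LCP = "g" (length 1)


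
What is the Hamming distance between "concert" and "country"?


Comparing character by character (same length = 7):
  Pos 0: 'c' vs 'c' =
  Pos 1: 'o' vs 'o' =
  Pos 2: 'n' vs 'u' !=
  Pos 3: 'c' vs 'n' !=
  Pos 4: 'e' vs 't' !=
  Pos 5: 'r' vs 'r' =
  Pos 6: 't' vs 'y' !=
Hamming distance = 4


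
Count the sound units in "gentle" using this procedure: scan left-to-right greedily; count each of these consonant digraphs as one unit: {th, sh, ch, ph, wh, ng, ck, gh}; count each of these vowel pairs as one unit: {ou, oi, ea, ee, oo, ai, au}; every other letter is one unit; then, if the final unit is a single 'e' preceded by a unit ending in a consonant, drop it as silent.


Word: "gentle" (6 letters)
Left-to-right scan:
  (1) 'g' (letter)
  (2) 'e' (letter)
  (3) 'n' (letter)
  (4) 't' (letter)
  (5) 'l' (letter)
  (6) 'e' (letter)
Units from scan: 6
Final unit is 'e' after a consonant -> drop as silent (-1)
Sound units = 5 units


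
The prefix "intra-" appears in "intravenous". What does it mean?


Prefix: intra-
Example: intravenous (intra- + venous)
Meaning = within


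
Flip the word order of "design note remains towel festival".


Original: "design note remains towel festival"
Words (1..n): design | note | remains | towel | festival
Reversed (n..1): festival | towel | remains | note | design
Result = "festival towel remains note design"


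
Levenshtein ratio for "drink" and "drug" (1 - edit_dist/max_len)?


Word 1: "drink" (length 5)
Word 2: "drug" (length 4)
One optimal edit sequence:
  1. keep 'd'
  2. keep 'r'
  3. delete 'i'  (+1)
  4. substitute 'n' -> 'u'  (+1)
  5. substitute 'k' -> 'g'  (+1)
Edit distance = 3
Max length = max(5, 4) = 5
Similarity = 1 - 3/5
= 0.4000


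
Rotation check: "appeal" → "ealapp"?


Word: "appeal", Candidate: "ealapp"
Method: check if candidate is substring of word+word
"appealappeal" contains "ealapp"? Yes
Is rotation = Yes


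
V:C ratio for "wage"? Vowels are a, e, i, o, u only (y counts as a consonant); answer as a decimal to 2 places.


Word: "wage"
Vowels (a,e,i,o,u): 2
Consonants: 2
Ratio = 2/2
= 1.00


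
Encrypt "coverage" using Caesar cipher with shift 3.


Word: "coverage"
Shift: 3
Each letter → (letter + shift) mod 26:
  'c' (2) + 3 = 5 → 'f'
  'o' (14) + 3 = 17 → 'r'
  'v' (21) + 3 = 24 → 'y'
  'e' (4) + 3 = 7 → 'h'
  'r' (17) + 3 = 20 → 'u'
  'a' (0) + 3 = 3 → 'd'
  'g' (6) + 3 = 9 → 'j'
  'e' (4) + 3 = 7 → 'h'
Result = "fryhudjh"


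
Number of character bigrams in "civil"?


Word: "civil" (length 5)
Number of 2-grams = length - 2 + 1 = 5 - 2 + 1
= 4


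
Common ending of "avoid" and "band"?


Word 1: "avoid"
Word 2: "band"
Comparing from end:
  Pos -1: 'd' == 'd'
  Pos -2: 'i' != 'n' (stop)
LCS = "d" (length 1)


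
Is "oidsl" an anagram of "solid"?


Word 1: "solid" → sorted: dilos
Word 2: "oidsl" → sorted: dilos
Same letters? dilos == dilos
Anagram = Yes


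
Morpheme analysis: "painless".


Word: "painless"
Morphemes: pain + -less
Each morpheme carries meaning
= 2 morphemes


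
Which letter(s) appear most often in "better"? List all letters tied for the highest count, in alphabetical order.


Word: "better"
Letter counts:
  'b': 1
  'e': 2
  'r': 1
  't': 2
Maximum count = 2
Most frequent = 'e', 't' (2 times each)


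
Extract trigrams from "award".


Word: "award" (length 5)
Number of trigrams = 5 - 3 + 1 = 3
  Position 0: "awa"
  Position 1: "war"
  Position 2: "ard"
Trigrams = "awa", "war", "ard"


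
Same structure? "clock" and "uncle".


Pattern of "clock": [0, 1, 2, 0, 3]
Pattern of "uncle": [0, 1, 2, 3, 4]
Patterns do not match
Same pattern = No


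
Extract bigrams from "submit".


Word: "submit" (length 6)
Number of bigrams = 6 - 2 + 1 = 5
  Position 0: "su"
  Position 1: "ub"
  Position 2: "bm"
  Position 3: "mi"
  Position 4: "it"
Bigrams = "su", "ub", "bm", "mi", "it"


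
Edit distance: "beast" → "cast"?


Word 1: "beast" (length 5)
Word 2: "cast" (length 4)
One optimal edit sequence (insert/delete/substitute each cost 1):
  1. delete 'b'  (+1)
  2. substitute 'e' -> 'c'  (+1)
  3. keep 'a'
  4. keep 's'
  5. keep 't'
Total edit operations: 2
Edit distance = 2


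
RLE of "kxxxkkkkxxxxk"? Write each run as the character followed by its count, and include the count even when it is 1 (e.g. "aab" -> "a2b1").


String: "kxxxkkkkxxxxk"
Scanning for consecutive runs:
  'k' x 1
  'x' x 3
  'k' x 4
  'x' x 4
  'k' x 1
RLE = "k1x3k4x4k1"


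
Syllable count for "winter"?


Word: "winter"
Syllable breakdown: win / ter
Counting: 2 parts
= 2 syllables


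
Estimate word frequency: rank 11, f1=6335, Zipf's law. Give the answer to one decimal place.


Zipf's law: f(r) = f(1) / r
f(1) = 6335
f(11) = 6335 / 11
= 575.9 occurrences


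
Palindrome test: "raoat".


Word: "raoat"
Reversed: "taoar"
Forward == Backward? raoat != taoar
Palindrome = No


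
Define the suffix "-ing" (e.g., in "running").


Suffix: -ing
Example: running (run + -ing, with a spelling change)
Meaning = present participle


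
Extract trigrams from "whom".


Word: "whom" (length 4)
Number of trigrams = 4 - 3 + 1 = 2
  Position 0: "who"
  Position 1: "hom"
Trigrams = "who", "hom"


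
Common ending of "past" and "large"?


Word 1: "past"
Word 2: "large"
Comparing from end:
  Pos -1: 't' != 'e' (stop)
LCS = "" (length 0)


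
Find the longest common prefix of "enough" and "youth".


Word 1: "enough"
Word 2: "youth"
Comparing from start:
  Pos 0: 'e' != 'y' (stop)
LCP = "" (length 0)


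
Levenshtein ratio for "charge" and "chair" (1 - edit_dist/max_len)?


Word 1: "charge" (length 6)
Word 2: "chair" (length 5)
One optimal edit sequence:
  1. keep 'c'
  2. keep 'h'
  3. keep 'a'
  4. delete 'r'  (+1)
  5. substitute 'g' -> 'i'  (+1)
  6. substitute 'e' -> 'r'  (+1)
Edit distance = 3
Max length = max(6, 5) = 6
Similarity = 1 - 3/6
= 0.5000


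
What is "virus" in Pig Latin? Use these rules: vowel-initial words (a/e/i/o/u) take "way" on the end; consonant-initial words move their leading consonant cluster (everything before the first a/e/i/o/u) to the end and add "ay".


Word: "virus"
Starts with consonant(s) → move to end, add 'ay'
Consonant cluster: "v"
Pig Latin = "irusvay"


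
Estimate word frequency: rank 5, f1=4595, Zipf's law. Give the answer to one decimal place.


Zipf's law: f(r) = f(1) / r
f(1) = 4595
f(5) = 4595 / 5
= 919.0 occurrences


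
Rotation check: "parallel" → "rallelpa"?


Word: "parallel", Candidate: "rallelpa"
Method: check if candidate is substring of word+word
"parallelparallel" contains "rallelpa"? Yes
Is rotation = Yes


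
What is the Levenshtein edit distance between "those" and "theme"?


Word 1: "those" (length 5)
Word 2: "theme" (length 5)
One optimal edit sequence (insert/delete/substitute each cost 1):
  1. keep 't'
  2. keep 'h'
  3. substitute 'o' -> 'e'  (+1)
  4. substitute 's' -> 'm'  (+1)
  5. keep 'e'
Total edit operations: 2
Edit distance = 2


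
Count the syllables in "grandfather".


Word: "grandfather"
Syllable breakdown: grand | fa | ther
Counting: 3 parts
= 3 syllables


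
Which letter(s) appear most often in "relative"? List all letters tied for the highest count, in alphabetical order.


Word: "relative"
Letter counts:
  'a': 1
  'e': 2
  'i': 1
  'l': 1
  'r': 1
  't': 1
  'v': 1
Maximum count = 2
Most frequent = 'e' (2 times each)


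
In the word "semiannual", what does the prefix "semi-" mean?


Prefix: semi-
Example: semiannual (semi- + annual)
Meaning = half


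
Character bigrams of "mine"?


Word: "mine" (length 4)
Number of bigrams = 4 - 2 + 1 = 3
  Position 0: "mi"
  Position 1: "in"
  Position 2: "ne"
Bigrams = "mi", "in", "ne"


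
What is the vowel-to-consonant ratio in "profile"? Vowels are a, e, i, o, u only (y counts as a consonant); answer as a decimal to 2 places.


Word: "profile"
Vowels (a,e,i,o,u): 3
Consonants: 4
Ratio = 3/4
= 0.75


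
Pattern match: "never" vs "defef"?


Pattern of "never": [0, 1, 2, 1, 3]
Pattern of "defef": [0, 1, 2, 1, 2]
Patterns do not match
Same pattern = No


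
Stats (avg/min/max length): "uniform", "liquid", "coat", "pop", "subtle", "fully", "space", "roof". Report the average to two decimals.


Lengths: "uniform"=7, "liquid"=6, "coat"=4, "pop"=3, "subtle"=6, "fully"=5, "space"=5, "roof"=4
Sum = 40, Count = 8
Average = 40/8 = 5.00
= avg=5.00, min=3, max=7


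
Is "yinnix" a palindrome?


Word: "yinnix"
Reversed: "xinniy"
Forward == Backward? yinnix != xinniy
Palindrome = No


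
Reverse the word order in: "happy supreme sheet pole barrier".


Original: "happy supreme sheet pole barrier"
Words (1..n): happy | supreme | sheet | pole | barrier
Reversed (n..1): barrier | pole | sheet | supreme | happy
Result = "barrier pole sheet supreme happy"


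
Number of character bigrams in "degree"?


Word: "degree" (length 6)
Number of 2-grams = length - 2 + 1 = 6 - 2 + 1
= 5


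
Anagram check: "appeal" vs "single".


Word 1: "appeal" → sorted: aaelpp
Word 2: "single" → sorted: egilns
Same letters? aaelpp != egilns
Anagram = No


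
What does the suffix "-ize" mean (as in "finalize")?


Suffix: -ize
Example: finalize = final + -ize
Meaning = to make


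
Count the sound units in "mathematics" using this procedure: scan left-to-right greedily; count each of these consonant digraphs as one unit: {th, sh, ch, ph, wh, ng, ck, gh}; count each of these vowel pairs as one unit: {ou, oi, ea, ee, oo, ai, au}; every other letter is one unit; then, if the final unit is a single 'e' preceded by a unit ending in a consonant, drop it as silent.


Word: "mathematics" (11 letters)
Left-to-right scan:
  (1) 'm' (letter)
  (2) 'a' (letter)
  (3) 'th' (digraph)
  (4) 'e' (letter)
  (5) 'm' (letter)
  (6) 'a' (letter)
  (7) 't' (letter)
  (8) 'i' (letter)
  (9) 'c' (letter)
  (10) 's' (letter)
Units from scan: 10
Sound units = 10 units


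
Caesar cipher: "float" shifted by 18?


Word: "float"
Shift: 18
Each letter → (letter + shift) mod 26:
  'f' (5) + 18 = 23 → 'x'
  'l' (11) + 18 = 3 → 'd'
  'o' (14) + 18 = 6 → 'g'
  'a' (0) + 18 = 18 → 's'
  't' (19) + 18 = 11 → 'l'
Result = "xdgsl"


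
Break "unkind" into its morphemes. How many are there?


Word: "unkind"
Morphemes: un- / kind
Each morpheme carries meaning
= 2 morphemes


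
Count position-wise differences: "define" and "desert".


Comparing character by character (same length = 6):
  Pos 0: 'd' vs 'd' =
  Pos 1: 'e' vs 'e' =
  Pos 2: 'f' vs 's' !=
  Pos 3: 'i' vs 'e' !=
  Pos 4: 'n' vs 'r' !=
  Pos 5: 'e' vs 't' !=
Hamming distance = 4


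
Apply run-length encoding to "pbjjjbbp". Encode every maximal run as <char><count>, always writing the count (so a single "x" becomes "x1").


String: "pbjjjbbp"
Scanning for consecutive runs:
  'p' x 1
  'b' x 1
  'j' x 3
  'b' x 2
  'p' x 1
RLE = "p1b1j3b2p1"


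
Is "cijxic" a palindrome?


Word: "cijxic"
Reversed: "cixjic"
Forward == Backward? cijxic != cixjic
Palindrome = No


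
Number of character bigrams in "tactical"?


Word: "tactical" (length 8)
Number of 2-grams = length - 2 + 1 = 8 - 2 + 1
= 7


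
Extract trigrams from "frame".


Word: "frame" (length 5)
Number of trigrams = 5 - 3 + 1 = 3
  Position 0: "fra"
  Position 1: "ram"
  Position 2: "ame"
Trigrams = "fra", "ram", "ame"


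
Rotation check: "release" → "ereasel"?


Word: "release", Candidate: "ereasel"
Method: check if candidate is substring of word+word
"releaserelease" contains "ereasel"? No
Is rotation = No


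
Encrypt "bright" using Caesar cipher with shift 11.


Word: "bright"
Shift: 11
Each letter → (letter + shift) mod 26:
  'b' (1) + 11 = 12 → 'm'
  'r' (17) + 11 = 2 → 'c'
  'i' (8) + 11 = 19 → 't'
  'g' (6) + 11 = 17 → 'r'
  'h' (7) + 11 = 18 → 's'
  't' (19) + 11 = 4 → 'e'
Result = "mctrse"


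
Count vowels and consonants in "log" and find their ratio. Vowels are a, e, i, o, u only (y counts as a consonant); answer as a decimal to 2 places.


Word: "log"
Vowels (a,e,i,o,u): 1
Consonants: 2
Ratio = 1/2
= 0.50


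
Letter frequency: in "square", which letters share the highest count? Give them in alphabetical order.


Word: "square"
Letter counts:
  'a': 1
  'e': 1
  'q': 1
  'r': 1
  's': 1
  'u': 1
Maximum count = 1
Most frequent = 'a', 'e', 'q', 'r', 's', 'u' (1 time each)


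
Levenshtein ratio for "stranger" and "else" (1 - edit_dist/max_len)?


Word 1: "stranger" (length 8)
Word 2: "else" (length 4)
One optimal edit sequence:
  1. delete 's'  (+1)
  2. delete 't'  (+1)
  3. delete 'r'  (+1)
  4. substitute 'a' -> 'e'  (+1)
  5. substitute 'n' -> 'l'  (+1)
  6. substitute 'g' -> 's'  (+1)
  7. keep 'e'
  8. delete 'r'  (+1)
Edit distance = 7
Max length = max(8, 4) = 8
Similarity = 1 - 7/8
= 0.1250


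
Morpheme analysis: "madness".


Word: "madness"
Morphemes: mad | -ness
Each morpheme carries meaning
= 2 morphemes


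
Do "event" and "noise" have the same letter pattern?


Pattern of "event": [0, 1, 0, 2, 3]
Pattern of "noise": [0, 1, 2, 3, 4]
Patterns do not match
Same pattern = No


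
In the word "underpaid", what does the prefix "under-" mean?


Prefix: under-
Example: underpaid (under- + paid)
Meaning = insufficient


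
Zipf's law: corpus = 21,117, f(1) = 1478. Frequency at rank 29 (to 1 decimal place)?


Zipf's law: f(r) = f(1) / r
f(1) = 1478
f(29) = 1478 / 29
= 51.0 occurrences


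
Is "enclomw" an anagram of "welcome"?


Word 1: "welcome" → sorted: ceelmow
Word 2: "enclomw" → sorted: celmnow
Same letters? ceelmow != celmnow
Anagram = No


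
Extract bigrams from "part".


Word: "part" (length 4)
Number of bigrams = 4 - 2 + 1 = 3
  Position 0: "pa"
  Position 1: "ar"
  Position 2: "rt"
Bigrams = "pa", "ar", "rt"


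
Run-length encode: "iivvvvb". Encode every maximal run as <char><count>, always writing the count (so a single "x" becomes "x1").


String: "iivvvvb"
Scanning for consecutive runs:
  'i' x 2
  'v' x 4
  'b' x 1
RLE = "i2v4b1"


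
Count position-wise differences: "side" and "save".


Comparing character by character (same length = 4):
  Pos 0: 's' vs 's' =
  Pos 1: 'i' vs 'a' !=
  Pos 2: 'd' vs 'v' !=
  Pos 3: 'e' vs 'e' =
Hamming distance = 2


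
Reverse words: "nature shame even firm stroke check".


Original: "nature shame even firm stroke check"
Words (1..n): nature | shame | even | firm | stroke | check
Reversed (n..1): check | stroke | firm | even | shame | nature
Result = "check stroke firm even shame nature"


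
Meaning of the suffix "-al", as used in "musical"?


Suffix: -al
Example: musical = music + -al
Meaning = relating to


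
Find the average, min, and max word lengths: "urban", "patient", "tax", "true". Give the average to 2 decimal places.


Lengths: "urban"=5, "patient"=7, "tax"=3, "true"=4
Sum = 19, Count = 4
Average = 19/4 = 4.75
= avg=4.75, min=3, max=7


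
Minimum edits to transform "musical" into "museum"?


Word 1: "musical" (length 7)
Word 2: "museum" (length 6)
One optimal edit sequence (insert/delete/substitute each cost 1):
  1. keep 'm'
  2. keep 'u'
  3. keep 's'
  4. delete 'i'  (+1)
  5. substitute 'c' -> 'e'  (+1)
  6. substitute 'a' -> 'u'  (+1)
  7. substitute 'l' -> 'm'  (+1)
Total edit operations: 4
Edit distance = 4


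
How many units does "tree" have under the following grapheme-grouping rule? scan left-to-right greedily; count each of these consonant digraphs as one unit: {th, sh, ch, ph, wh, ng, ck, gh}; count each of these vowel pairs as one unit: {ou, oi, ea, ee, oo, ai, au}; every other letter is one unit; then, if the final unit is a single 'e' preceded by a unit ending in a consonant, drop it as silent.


Word: "tree" (4 letters)
Left-to-right scan:
  (1) 't' (letter)
  (2) 'r' (letter)
  (3) 'ee' (vowel-pair)
Units from scan: 3
Sound units = 3 units


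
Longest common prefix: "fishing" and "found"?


Word 1: "fishing"
Word 2: "found"
Comparing from start:
  Pos 0: 'f' == 'f'
  Pos 1: 'i' != 'o' (stop)
LCP = "f" (length 1)


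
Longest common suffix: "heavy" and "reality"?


Word 1: "heavy"
Word 2: "reality"
Comparing from end:
  Pos -1: 'y' == 'y'
  Pos -2: 'v' != 't' (stop)
LCS = "y" (length 1)


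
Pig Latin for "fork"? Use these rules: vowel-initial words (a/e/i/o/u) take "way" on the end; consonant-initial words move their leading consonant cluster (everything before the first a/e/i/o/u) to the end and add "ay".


Word: "fork"
Starts with consonant(s) → move to end, add 'ay'
Consonant cluster: "f"
Pig Latin = "orkfay"


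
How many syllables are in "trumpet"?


Word: "trumpet"
Syllable breakdown: trum · pet
Counting: 2 parts
= 2 syllables


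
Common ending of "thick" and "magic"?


Word 1: "thick"
Word 2: "magic"
Comparing from end:
  Pos -1: 'k' != 'c' (stop)
LCS = "" (length 0)


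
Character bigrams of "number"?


Word: "number" (length 6)
Number of bigrams = 6 - 2 + 1 = 5
  Position 0: "nu"
  Position 1: "um"
  Position 2: "mb"
  Position 3: "be"
  Position 4: "er"
Bigrams = "nu", "um", "mb", "be", "er"


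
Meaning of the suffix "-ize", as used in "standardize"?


Suffix: -ize
As in: standardize -> standard + -ize
Meaning = to make


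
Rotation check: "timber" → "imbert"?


Word: "timber", Candidate: "imbert"
Method: check if candidate is substring of word+word
"timbertimber" contains "imbert"? Yes
Is rotation = Yes


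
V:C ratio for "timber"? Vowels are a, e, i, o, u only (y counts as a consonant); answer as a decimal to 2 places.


Word: "timber"
Vowels (a,e,i,o,u): 2
Consonants: 4
Ratio = 2/4
= 0.50


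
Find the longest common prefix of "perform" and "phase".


Word 1: "perform"
Word 2: "phase"
Comparing from start:
  Pos 0: 'p' == 'p'
  Pos 1: 'e' != 'h' (stop)
LCP = "p" (length 1)


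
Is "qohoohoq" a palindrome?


Word: "qohoohoq"
Reversed: "qohoohoq"
Forward == Backward? qohoohoq == qohoohoq
Palindrome = Yes


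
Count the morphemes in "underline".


Word: "underline"
Morphemes: under- / line
Each morpheme carries meaning
= 2 morphemes


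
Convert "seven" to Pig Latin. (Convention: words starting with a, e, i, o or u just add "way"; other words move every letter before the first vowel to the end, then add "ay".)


Word: "seven"
Starts with consonant(s) → move to end, add 'ay'
Consonant cluster: "s"
Pig Latin = "evensay"


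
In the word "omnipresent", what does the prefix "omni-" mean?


Prefix: omni-
Example: omnipresent = omni- + present
Meaning = all


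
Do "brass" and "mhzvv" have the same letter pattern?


Pattern of "brass": [0, 1, 2, 3, 3]
Pattern of "mhzvv": [0, 1, 2, 3, 3]
Patterns match
Same pattern = Yes


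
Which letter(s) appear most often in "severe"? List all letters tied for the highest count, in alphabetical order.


Word: "severe"
Letter counts:
  'e': 3
  'r': 1
  's': 1
  'v': 1
Maximum count = 3
Most frequent = 'e' (3 times each)


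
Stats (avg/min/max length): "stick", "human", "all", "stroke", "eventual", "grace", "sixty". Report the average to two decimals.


Lengths: "stick"=5, "human"=5, "all"=3, "stroke"=6, "eventual"=8, "grace"=5, "sixty"=5
Sum = 37, Count = 7
Average = 37/7 = 5.29
= avg=5.29, min=3, max=8


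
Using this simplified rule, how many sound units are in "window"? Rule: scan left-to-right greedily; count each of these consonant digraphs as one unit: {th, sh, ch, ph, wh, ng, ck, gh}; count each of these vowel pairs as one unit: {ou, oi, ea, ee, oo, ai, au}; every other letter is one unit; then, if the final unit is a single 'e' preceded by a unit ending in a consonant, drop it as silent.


Word: "window" (6 letters)
Left-to-right scan:
  1. 'w' (letter)
  2. 'i' (letter)
  3. 'n' (letter)
  4. 'd' (letter)
  5. 'o' (letter)
  6. 'w' (letter)
Units from scan: 6
Sound units = 6 units


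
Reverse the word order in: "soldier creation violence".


Original: "soldier creation violence"
Words (1..n): soldier | creation | violence
Reversed (n..1): violence | creation | soldier
Result = "violence creation soldier"


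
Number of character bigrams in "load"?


Word: "load" (length 4)
Number of 2-grams = length - 2 + 1 = 4 - 2 + 1
= 3


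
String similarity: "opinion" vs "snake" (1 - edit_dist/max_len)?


Word 1: "opinion" (length 7)
Word 2: "snake" (length 5)
One optimal edit sequence:
  1. delete 'o'  (+1)
  2. delete 'p'  (+1)
  3. substitute 'i' -> 's'  (+1)
  4. keep 'n'
  5. substitute 'i' -> 'a'  (+1)
  6. substitute 'o' -> 'k'  (+1)
  7. substitute 'n' -> 'e'  (+1)
Edit distance = 6
Max length = max(7, 5) = 7
Similarity = 1 - 6/7
= 0.1429


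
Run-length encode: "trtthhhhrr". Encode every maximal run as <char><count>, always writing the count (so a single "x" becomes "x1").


String: "trtthhhhrr"
Scanning for consecutive runs:
  't' x 1
  'r' x 1
  't' x 2
  'h' x 4
  'r' x 2
RLE = "t1r1t2h4r2"


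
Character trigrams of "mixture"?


Word: "mixture" (length 7)
Number of trigrams = 7 - 3 + 1 = 5
  Position 0: "mix"
  Position 1: "ixt"
  Position 2: "xtu"
  Position 3: "tur"
  Position 4: "ure"
Trigrams = "mix", "ixt", "xtu", "tur", "ure"


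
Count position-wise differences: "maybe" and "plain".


Comparing character by character (same length = 5):
  Pos 0: 'm' vs 'p' !=
  Pos 1: 'a' vs 'l' !=
  Pos 2: 'y' vs 'a' !=
  Pos 3: 'b' vs 'i' !=
  Pos 4: 'e' vs 'n' !=
Hamming distance = 5


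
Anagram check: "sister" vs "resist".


Word 1: "sister" → sorted: eirsst
Word 2: "resist" → sorted: eirsst
Same letters? eirsst == eirsst
Anagram = Yes


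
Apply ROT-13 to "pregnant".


Word: "pregnant"
Shift: 13
Each letter → (letter + shift) mod 26:
  'p' (15) + 13 = 2 → 'c'
  'r' (17) + 13 = 4 → 'e'
  'e' (4) + 13 = 17 → 'r'
  'g' (6) + 13 = 19 → 't'
  'n' (13) + 13 = 0 → 'a'
  'a' (0) + 13 = 13 → 'n'
  'n' (13) + 13 = 0 → 'a'
  't' (19) + 13 = 6 → 'g'
Result = "certanag"


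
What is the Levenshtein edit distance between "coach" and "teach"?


Word 1: "coach" (length 5)
Word 2: "teach" (length 5)
One optimal edit sequence (insert/delete/substitute each cost 1):
  1. substitute 'c' -> 't'  (+1)
  2. substitute 'o' -> 'e'  (+1)
  3. keep 'a'
  4. keep 'c'
  5. keep 'h'
Total edit operations: 2
Edit distance = 2


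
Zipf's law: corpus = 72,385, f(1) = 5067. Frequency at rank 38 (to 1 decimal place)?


Zipf's law: f(r) = f(1) / r
f(1) = 5067
f(38) = 5067 / 38
= 133.3 occurrences


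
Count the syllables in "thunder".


Word: "thunder"
Syllable breakdown: thun | der
Counting: 2 parts
= 2 syllables


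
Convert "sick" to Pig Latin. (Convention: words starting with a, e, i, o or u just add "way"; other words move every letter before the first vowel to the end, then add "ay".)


Word: "sick"
Starts with consonant(s) → move to end, add 'ay'
Consonant cluster: "s"
Pig Latin = "icksay"


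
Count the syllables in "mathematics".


Word: "mathematics"
Syllable breakdown: math-e-mat-ics
Counting: 4 parts
= 4 syllables


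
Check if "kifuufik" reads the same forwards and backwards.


Word: "kifuufik"
Reversed: "kifuufik"
Forward == Backward? kifuufik == kifuufik
Palindrome = Yes


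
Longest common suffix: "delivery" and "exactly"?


Word 1: "delivery"
Word 2: "exactly"
Comparing from end:
  Pos -1: 'y' == 'y'
  Pos -2: 'r' != 'l' (stop)
LCS = "y" (length 1)


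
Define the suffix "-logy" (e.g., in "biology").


Suffix: -logy
As in: biology -> bio- + -logy
Meaning = study of


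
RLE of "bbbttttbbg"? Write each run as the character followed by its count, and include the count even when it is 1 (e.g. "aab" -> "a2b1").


String: "bbbttttbbg"
Scanning for consecutive runs:
  'b' x 3
  't' x 4
  'b' x 2
  'g' x 1
RLE = "b3t4b2g1"


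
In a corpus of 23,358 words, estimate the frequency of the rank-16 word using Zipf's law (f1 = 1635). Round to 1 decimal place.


Zipf's law: f(r) = f(1) / r
f(1) = 1635
f(16) = 1635 / 16
= 102.2 occurrences


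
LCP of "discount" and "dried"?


Word 1: "discount"
Word 2: "dried"
Comparing from start:
  Pos 0: 'd' == 'd'
  Pos 1: 'i' != 'r' (stop)
LCP = "d" (length 1)


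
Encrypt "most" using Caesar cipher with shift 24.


Word: "most"
Shift: 24
Each letter → (letter + shift) mod 26:
  'm' (12) + 24 = 10 → 'k'
  'o' (14) + 24 = 12 → 'm'
  's' (18) + 24 = 16 → 'q'
  't' (19) + 24 = 17 → 'r'
Result = "kmqr"


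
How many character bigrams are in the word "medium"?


Word: "medium" (length 6)
Number of 2-grams = length - 2 + 1 = 6 - 2 + 1
= 5


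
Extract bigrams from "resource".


Word: "resource" (length 8)
Number of bigrams = 8 - 2 + 1 = 7
  Position 0: "re"
  Position 1: "es"
  Position 2: "so"
  Position 3: "ou"
  Position 4: "ur"
  Position 5: "rc"
  Position 6: "ce"
Bigrams = "re", "es", "so", "ou", "ur", "rc", "ce"


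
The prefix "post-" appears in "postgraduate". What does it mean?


Prefix: post-
Example: postgraduate = post- + graduate
Meaning = after


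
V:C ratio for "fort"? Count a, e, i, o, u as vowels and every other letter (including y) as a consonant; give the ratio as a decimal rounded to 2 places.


Word: "fort"
Vowels (a,e,i,o,u): 1
Consonants: 3
Ratio = 1/3
= 0.33


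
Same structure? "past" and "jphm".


Pattern of "past": [0, 1, 2, 3]
Pattern of "jphm": [0, 1, 2, 3]
Patterns match
Same pattern = Yes


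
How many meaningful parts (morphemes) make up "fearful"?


Word: "fearful"
Morphemes: fear / -ful
Each morpheme carries meaning
= 2 morphemes


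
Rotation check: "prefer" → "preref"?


Word: "prefer", Candidate: "preref"
Method: check if candidate is substring of word+word
"preferprefer" contains "preref"? No
Is rotation = No


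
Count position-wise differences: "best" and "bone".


Comparing character by character (same length = 4):
  Pos 0: 'b' vs 'b' =
  Pos 1: 'e' vs 'o' !=
  Pos 2: 's' vs 'n' !=
  Pos 3: 't' vs 'e' !=
Hamming distance = 3


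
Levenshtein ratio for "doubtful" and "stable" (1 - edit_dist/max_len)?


Word 1: "doubtful" (length 8)
Word 2: "stable" (length 6)
One optimal edit sequence:
  1. substitute 'd' -> 's'  (+1)
  2. substitute 'o' -> 't'  (+1)
  3. substitute 'u' -> 'a'  (+1)
  4. keep 'b'
  5. delete 't'  (+1)
  6. delete 'f'  (+1)
  7. substitute 'u' -> 'l'  (+1)
  8. substitute 'l' -> 'e'  (+1)
Edit distance = 7
Max length = max(8, 6) = 8
Similarity = 1 - 7/8
= 0.1250


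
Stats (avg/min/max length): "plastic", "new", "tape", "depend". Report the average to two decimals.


Lengths: "plastic"=7, "new"=3, "tape"=4, "depend"=6
Sum = 20, Count = 4
Average = 20/4 = 5.00
= avg=5.00, min=3, max=7


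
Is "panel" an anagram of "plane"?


Word 1: "plane" → sorted: aelnp
Word 2: "panel" → sorted: aelnp
Same letters? aelnp == aelnp
Anagram = Yes


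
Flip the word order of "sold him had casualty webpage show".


Original: "sold him had casualty webpage show"
Words (1..n): sold | him | had | casualty | webpage | show
Reversed (n..1): show | webpage | casualty | had | him | sold
Result = "show webpage casualty had him sold"


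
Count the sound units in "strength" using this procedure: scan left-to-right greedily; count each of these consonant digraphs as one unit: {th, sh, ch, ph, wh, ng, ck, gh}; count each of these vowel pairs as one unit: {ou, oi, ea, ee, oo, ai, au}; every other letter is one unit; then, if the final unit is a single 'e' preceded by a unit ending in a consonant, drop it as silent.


Word: "strength" (8 letters)
Left-to-right scan:
  (1) 's' (letter)
  (2) 't' (letter)
  (3) 'r' (letter)
  (4) 'e' (letter)
  (5) 'ng' (digraph)
  (6) 'th' (digraph)
Units from scan: 6
Sound units = 6 units


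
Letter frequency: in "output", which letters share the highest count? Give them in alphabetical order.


Word: "output"
Letter counts:
  'o': 1
  'p': 1
  't': 2
  'u': 2
Maximum count = 2
Most frequent = 't', 'u' (2 times each)


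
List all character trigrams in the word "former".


Word: "former" (length 6)
Number of trigrams = 6 - 3 + 1 = 4
  Position 0: "for"
  Position 1: "orm"
  Position 2: "rme"
  Position 3: "mer"
Trigrams = "for", "orm", "rme", "mer"


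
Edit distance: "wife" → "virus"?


Word 1: "wife" (length 4)
Word 2: "virus" (length 5)
One optimal edit sequence (insert/delete/substitute each cost 1):
  1. substitute 'w' -> 'v'  (+1)
  2. keep 'i'
  3. insert 'r'  (+1)
  4. substitute 'f' -> 'u'  (+1)
  5. substitute 'e' -> 's'  (+1)
Total edit operations: 4
Edit distance = 4


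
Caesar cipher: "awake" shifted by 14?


Word: "awake"
Shift: 14
Each letter → (letter + shift) mod 26:
  'a' (0) + 14 = 14 → 'o'
  'w' (22) + 14 = 10 → 'k'
  'a' (0) + 14 = 14 → 'o'
  'k' (10) + 14 = 24 → 'y'
  'e' (4) + 14 = 18 → 's'
Result = "okoys"


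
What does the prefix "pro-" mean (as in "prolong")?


Prefix: pro-
As in: prolong -> pro- + long
Meaning = forward / in favor of


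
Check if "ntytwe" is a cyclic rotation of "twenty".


Word: "twenty", Candidate: "ntytwe"
Method: check if candidate is substring of word+word
"twentytwenty" contains "ntytwe"? Yes
Is rotation = Yes


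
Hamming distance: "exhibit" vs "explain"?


Comparing character by character (same length = 7):
  Pos 0: 'e' vs 'e' =
  Pos 1: 'x' vs 'x' =
  Pos 2: 'h' vs 'p' !=
  Pos 3: 'i' vs 'l' !=
  Pos 4: 'b' vs 'a' !=
  Pos 5: 'i' vs 'i' =
  Pos 6: 't' vs 'n' !=
Hamming distance = 4


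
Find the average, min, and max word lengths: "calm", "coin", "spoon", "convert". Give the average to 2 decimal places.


Lengths: "calm"=4, "coin"=4, "spoon"=5, "convert"=7
Sum = 20, Count = 4
Average = 20/4 = 5.00
= avg=5.00, min=4, max=7


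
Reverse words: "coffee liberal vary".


Original: "coffee liberal vary"
Words (1..n): coffee | liberal | vary
Reversed (n..1): vary | liberal | coffee
Result = "vary liberal coffee"


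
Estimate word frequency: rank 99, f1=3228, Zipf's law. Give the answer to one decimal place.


Zipf's law: f(r) = f(1) / r
f(1) = 3228
f(99) = 3228 / 99
= 32.6 occurrences


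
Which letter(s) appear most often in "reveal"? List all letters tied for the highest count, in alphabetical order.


Word: "reveal"
Letter counts:
  'a': 1
  'e': 2
  'l': 1
  'r': 1
  'v': 1
Maximum count = 2
Most frequent = 'e' (2 times each)


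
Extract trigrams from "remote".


Word: "remote" (length 6)
Number of trigrams = 6 - 3 + 1 = 4
  Position 0: "rem"
  Position 1: "emo"
  Position 2: "mot"
  Position 3: "ote"
Trigrams = "rem", "emo", "mot", "ote"


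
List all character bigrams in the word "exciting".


Word: "exciting" (length 8)
Number of bigrams = 8 - 2 + 1 = 7
  Position 0: "ex"
  Position 1: "xc"
  Position 2: "ci"
  Position 3: "it"
  Position 4: "ti"
  Position 5: "in"
  Position 6: "ng"
Bigrams = "ex", "xc", "ci", "it", "ti", "in", "ng"


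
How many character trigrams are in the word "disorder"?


Word: "disorder" (length 8)
Number of 3-grams = length - 3 + 1 = 8 - 3 + 1
= 6


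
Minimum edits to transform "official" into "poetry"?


Word 1: "official" (length 8)
Word 2: "poetry" (length 6)
One optimal edit sequence (insert/delete/substitute each cost 1):
  1. delete 'o'  (+1)
  2. delete 'f'  (+1)
  3. substitute 'f' -> 'p'  (+1)
  4. substitute 'i' -> 'o'  (+1)
  5. substitute 'c' -> 'e'  (+1)
  6. substitute 'i' -> 't'  (+1)
  7. substitute 'a' -> 'r'  (+1)
  8. substitute 'l' -> 'y'  (+1)
Total edit operations: 8
Edit distance = 8


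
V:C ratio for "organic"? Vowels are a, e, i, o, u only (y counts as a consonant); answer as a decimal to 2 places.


Word: "organic"
Vowels (a,e,i,o,u): 3
Consonants: 4
Ratio = 3/4
= 0.75


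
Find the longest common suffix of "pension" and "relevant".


Word 1: "pension"
Word 2: "relevant"
Comparing from end:
  Pos -1: 'n' != 't' (stop)
LCS = "" (length 0)


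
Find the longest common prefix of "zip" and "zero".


Word 1: "zip"
Word 2: "zero"
Comparing from start:
  Pos 0: 'z' == 'z'
  Pos 1: 'i' != 'e' (stop)
LCP = "z" (length 1)


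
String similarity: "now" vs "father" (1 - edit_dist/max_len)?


Word 1: "now" (length 3)
Word 2: "father" (length 6)
One optimal edit sequence:
  1. insert 'f'  (+1)
  2. insert 'a'  (+1)
  3. insert 't'  (+1)
  4. substitute 'n' -> 'h'  (+1)
  5. substitute 'o' -> 'e'  (+1)
  6. substitute 'w' -> 'r'  (+1)
Edit distance = 6
Max length = max(3, 6) = 6
Similarity = 1 - 6/6
= 0.0000


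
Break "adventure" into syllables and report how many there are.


Word: "adventure"
Syllable breakdown: ad · ven · ture
Counting: 3 parts
= 3 syllables


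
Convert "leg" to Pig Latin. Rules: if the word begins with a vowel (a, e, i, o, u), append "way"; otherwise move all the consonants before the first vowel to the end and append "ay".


Word: "leg"
Starts with consonant(s) → move to end, add 'ay'
Consonant cluster: "l"
Pig Latin = "eglay"


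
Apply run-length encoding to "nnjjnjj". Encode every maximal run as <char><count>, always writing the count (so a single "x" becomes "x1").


String: "nnjjnjj"
Scanning for consecutive runs:
  'n' x 2
  'j' x 2
  'n' x 1
  'j' x 2
RLE = "n2j2n1j2"


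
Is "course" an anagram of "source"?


Word 1: "source" → sorted: ceorsu
Word 2: "course" → sorted: ceorsu
Same letters? ceorsu == ceorsu
Anagram = Yes


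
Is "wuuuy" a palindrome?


Word: "wuuuy"
Reversed: "yuuuw"
Forward == Backward? wuuuy != yuuuw
Palindrome = No


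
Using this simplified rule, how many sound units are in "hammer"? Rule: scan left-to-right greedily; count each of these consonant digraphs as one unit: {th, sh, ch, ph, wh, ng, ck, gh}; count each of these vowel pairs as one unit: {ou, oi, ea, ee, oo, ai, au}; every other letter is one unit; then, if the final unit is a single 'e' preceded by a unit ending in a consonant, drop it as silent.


Word: "hammer" (6 letters)
Left-to-right scan:
  [1] 'h' (letter)
  [2] 'a' (letter)
  [3] 'm' (letter)
  [4] 'm' (letter)
  [5] 'e' (letter)
  [6] 'r' (letter)
Units from scan: 6
Sound units = 6 units


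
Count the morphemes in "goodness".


Word: "goodness"
Morphemes: good + -ness
Each morpheme carries meaning
= 2 morphemes


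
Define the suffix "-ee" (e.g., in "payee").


Suffix: -ee
As in: payee -> pay + -ee
Meaning = one who receives


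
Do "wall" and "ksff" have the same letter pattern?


Pattern of "wall": [0, 1, 2, 2]
Pattern of "ksff": [0, 1, 2, 2]
Patterns match
Same pattern = Yes


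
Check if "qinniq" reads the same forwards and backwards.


Word: "qinniq"
Reversed: "qinniq"
Forward == Backward? qinniq == qinniq
Palindrome = Yes


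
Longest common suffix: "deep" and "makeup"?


Word 1: "deep"
Word 2: "makeup"
Comparing from end:
  Pos -1: 'p' == 'p'
  Pos -2: 'e' != 'u' (stop)
LCS = "p" (length 1)


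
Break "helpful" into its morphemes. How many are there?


Word: "helpful"
Morphemes: help / -ful
Each morpheme carries meaning
= 2 morphemes


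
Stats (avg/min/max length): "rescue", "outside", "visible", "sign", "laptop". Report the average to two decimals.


Lengths: "rescue"=6, "outside"=7, "visible"=7, "sign"=4, "laptop"=6
Sum = 30, Count = 5
Average = 30/5 = 6.00
= avg=6.00, min=4, max=7


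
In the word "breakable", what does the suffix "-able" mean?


Suffix: -able
As in: breakable -> break + -able
Meaning = capable of


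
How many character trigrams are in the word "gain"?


Word: "gain" (length 4)
Number of 3-grams = length - 3 + 1 = 4 - 3 + 1
= 2


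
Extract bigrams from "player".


Word: "player" (length 6)
Number of bigrams = 6 - 2 + 1 = 5
  Position 0: "pl"
  Position 1: "la"
  Position 2: "ay"
  Position 3: "ye"
  Position 4: "er"
Bigrams = "pl", "la", "ay", "ye", "er"


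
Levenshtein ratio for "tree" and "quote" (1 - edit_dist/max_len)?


Word 1: "tree" (length 4)
Word 2: "quote" (length 5)
One optimal edit sequence:
  1. insert 'q'  (+1)
  2. substitute 't' -> 'u'  (+1)
  3. substitute 'r' -> 'o'  (+1)
  4. substitute 'e' -> 't'  (+1)
  5. keep 'e'
Edit distance = 4
Max length = max(4, 5) = 5
Similarity = 1 - 4/5
= 0.2000
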